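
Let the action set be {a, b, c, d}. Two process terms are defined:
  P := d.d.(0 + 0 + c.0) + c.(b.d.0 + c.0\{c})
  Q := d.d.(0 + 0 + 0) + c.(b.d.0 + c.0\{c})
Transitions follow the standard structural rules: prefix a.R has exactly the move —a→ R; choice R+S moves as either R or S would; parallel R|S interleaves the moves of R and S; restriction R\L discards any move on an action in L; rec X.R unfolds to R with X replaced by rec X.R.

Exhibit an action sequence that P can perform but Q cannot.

ddc

LTS(P): 7 reachable states
  s0 = d.d.(0 + 0 + c.0) + c.(b.d.0 + c.0\{c}) ⊢ —c→ s1, —d→ s2
  s1 = b.d.0 + c.0\{c} ⊢ —b→ s3, —c→ s4
  s2 = d.(0 + 0 + c.0) ⊢ —d→ s5
  s3 = d.0 ⊢ —d→ s6
  s4 = 0\{c} ⊢ ∅
  s5 = 0 + 0 + c.0 ⊢ —c→ s6
  s6 = 0 ⊢ ∅
LTS(Q): 7 reachable states
  t0 = d.d.(0 + 0 + 0) + c.(b.d.0 + c.0\{c}) ⊢ —c→ t1, —d→ t2
  t1 = b.d.0 + c.0\{c} ⊢ —b→ t3, —c→ t4
  t2 = d.(0 + 0 + 0) ⊢ —d→ t5
  t3 = d.0 ⊢ —d→ t6
  t4 = 0\{c} ⊢ ∅
  t5 = 0 + 0 + 0 ⊢ ∅
  t6 = 0 ⊢ ∅
Run σ = ⟨ddc⟩ on P: start {s0}
  step 1 (d): {s2}
  step 2 (d): {s5}
  step 3 (c): {s6}
  ✓ P
Run σ = ⟨ddc⟩ on Q: start {t0}
  step 1 (d): {t2}
  step 2 (d): {t5}
  step 3 (c): no successor for Q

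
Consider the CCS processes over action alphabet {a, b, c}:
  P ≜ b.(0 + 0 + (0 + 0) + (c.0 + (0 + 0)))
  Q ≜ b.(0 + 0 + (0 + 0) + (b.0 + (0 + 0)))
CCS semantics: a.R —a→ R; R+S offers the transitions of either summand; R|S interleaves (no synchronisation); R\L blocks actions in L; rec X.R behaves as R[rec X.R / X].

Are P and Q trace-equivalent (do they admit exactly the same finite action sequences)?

NO — witness ⟨bc⟩

Reachable graph of P (3 states):
  p0 = b.(0 + 0 + (0 + 0) + (c.0 + (0 + 0))) ⊢ ··b··> p1
  p1 = 0 + 0 + (0 + 0) + (c.0 + (0 + 0)) ⊢ ··c··> p2
  p2 = 0 ⊢ ∅
Reachable graph of Q (3 states):
  q0 = b.(0 + 0 + (0 + 0) + (b.0 + (0 + 0))) ⊢ ··b··> q1
  q1 = 0 + 0 + (0 + 0) + (b.0 + (0 + 0)) ⊢ ··b··> q2
  q2 = 0 ⊢ ∅
Trace ⟨bc⟩ through P, begin at {p0}:
  step 1 (b): {p1}
  step 2 (c): {p2}
  P completes σ.
Trace ⟨bc⟩ through Q, begin at {q0}:
  step 1 (b): {q1}
  step 2 (c): ∅  — Q cannot continue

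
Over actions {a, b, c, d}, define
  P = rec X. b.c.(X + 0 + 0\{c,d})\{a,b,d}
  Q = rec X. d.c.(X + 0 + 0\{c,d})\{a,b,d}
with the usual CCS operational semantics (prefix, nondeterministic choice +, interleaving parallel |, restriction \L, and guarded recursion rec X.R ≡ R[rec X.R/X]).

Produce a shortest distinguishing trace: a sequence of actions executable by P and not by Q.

b

Reachable graph of P (3 states):
  m0 = rec X. b.c.(X + 0 + 0\{c,d})\{a,b,d} has moves --b--▸ m1
  m1 = c.((rec X. b.c.(X + 0 + 0\{c,d})\{a,b,d}) + 0 + 0\{c,d})\{a,b,d} has moves --c--▸ m2
  m2 = ((rec X. b.c.(X + 0 + 0\{c,d})\{a,b,d}) + 0 + 0\{c,d})\{a,b,d} has moves ∅
Reachable graph of Q (3 states):
  n0 = rec X. d.c.(X + 0 + 0\{c,d})\{a,b,d} has moves --d--▸ n1
  n1 = c.((rec X. d.c.(X + 0 + 0\{c,d})\{a,b,d}) + 0 + 0\{c,d})\{a,b,d} has moves --c--▸ n2
  n2 = ((rec X. d.c.(X + 0 + 0\{c,d})\{a,b,d}) + 0 + 0\{c,d})\{a,b,d} has moves ∅
Trace ⟨b⟩ through P, begin at {m0}:
  after b @ step 1: {m1}
  P completes σ.
Trace ⟨b⟩ through Q, begin at {n0}:
  after b @ step 1: ∅ (Q stuck)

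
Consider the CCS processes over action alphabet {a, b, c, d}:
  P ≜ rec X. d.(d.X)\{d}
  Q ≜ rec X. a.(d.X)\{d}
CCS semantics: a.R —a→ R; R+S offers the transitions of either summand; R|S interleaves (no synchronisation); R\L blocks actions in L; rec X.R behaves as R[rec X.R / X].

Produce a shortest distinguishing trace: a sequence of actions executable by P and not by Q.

d

Reachable graph of P (2 states):
  u0 = rec X. d.(d.X)\{d} has moves -d-> u1
  u1 = (d.(rec X. d.(d.X)\{d}))\{d} has moves ·
Reachable graph of Q (2 states):
  v0 = rec X. a.(d.X)\{d} has moves -a-> v1
  v1 = (d.(rec X. a.(d.X)\{d}))\{d} has moves ·
Executing d from P (initial set {u0}):
  step 1 (d): {u1}
  P completes σ.
Executing d from Q (initial set {v0}):
  step 1 (d): ∅ (Q stuck)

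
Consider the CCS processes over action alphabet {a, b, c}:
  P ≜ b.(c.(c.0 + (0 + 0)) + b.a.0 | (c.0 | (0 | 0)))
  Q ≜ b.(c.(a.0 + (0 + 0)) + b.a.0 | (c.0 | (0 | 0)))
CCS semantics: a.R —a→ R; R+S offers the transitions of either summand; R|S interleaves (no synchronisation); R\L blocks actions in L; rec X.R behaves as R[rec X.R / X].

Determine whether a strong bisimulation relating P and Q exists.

NO

P's transition system — 9 states:
  m0 = b.(c.(c.0 + (0 + 0)) + b.a.0 | (c.0 | (0 | 0))) ⊢ --b--▸ m1
  m1 = c.(c.0 + (0 + 0)) + b.a.0 | (c.0 | (0 | 0)) ⊢ --b--▸ m2, --c--▸ m3, --c--▸ m4
  m2 = a.0 | (c.0 | (0 | 0)) ⊢ --a--▸ m5, --c--▸ m6
  m3 = b.a.0 | (0 | (0 | 0)) ⊢ --b--▸ m6
  m4 = c.0 + (0 + 0) ⊢ --c--▸ m7
  m5 = 0 | (c.0 | (0 | 0)) ⊢ --c--▸ m8
  m6 = a.0 | (0 | (0 | 0)) ⊢ --a--▸ m8
  m7 = 0 ⊢ ∅
  m8 = 0 | (0 | (0 | 0)) ⊢ ∅
Q's transition system — 9 states:
  n0 = b.(c.(a.0 + (0 + 0)) + b.a.0 | (c.0 | (0 | 0))) ⊢ --b--▸ n1
  n1 = c.(a.0 + (0 + 0)) + b.a.0 | (c.0 | (0 | 0)) ⊢ --b--▸ n2, --c--▸ n3, --c--▸ n4
  n2 = a.0 | (c.0 | (0 | 0)) ⊢ --a--▸ n5, --c--▸ n6
  n3 = a.0 + (0 + 0) ⊢ --a--▸ n7
  n4 = b.a.0 | (0 | (0 | 0)) ⊢ --b--▸ n6
  n5 = 0 | (c.0 | (0 | 0)) ⊢ --c--▸ n8
  n6 = a.0 | (0 | (0 | 0)) ⊢ --a--▸ n8
  n7 = 0 ⊢ ∅
  n8 = 0 | (0 | (0 | 0)) ⊢ ∅
Partition-refinement fixed point:
  B0 = {m0}
  B1 = {m1}
  B2 = {m4, m5, n5}
  B3 = {m7, m8, n7, n8}
  B4 = {m3, n4}
  B5 = {m6, n3, n6}
  B6 = {m2, n2}
  B7 = {n0}
  B8 = {n1}
m0 ∈ B0, n0 ∈ B7 → different blocks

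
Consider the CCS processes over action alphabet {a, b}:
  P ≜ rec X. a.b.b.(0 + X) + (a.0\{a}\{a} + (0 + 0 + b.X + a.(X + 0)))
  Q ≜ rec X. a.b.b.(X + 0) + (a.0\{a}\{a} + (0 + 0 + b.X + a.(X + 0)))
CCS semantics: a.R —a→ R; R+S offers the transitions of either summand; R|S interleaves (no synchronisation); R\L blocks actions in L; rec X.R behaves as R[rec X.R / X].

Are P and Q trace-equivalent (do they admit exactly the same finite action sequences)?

Reachable graph of P (6 states):
  m0 = rec X. a.b.b.(0 + X) + (a.0\{a}\{a} + (0 + 0 + b.X + a.(X + 0))) ⊢ -a-> m1, -a-> m2, -a-> m3, -b-> m0
  m1 = (rec X. a.b.b.(0 + X) + (a.0\{a}\{a} + (0 + 0 + b.X + a.(X + 0)))) + 0 ⊢ -a-> m1, -a-> m2, -a-> m3, -b-> m0
  m2 = 0\{a}\{a} ⊢ stopped
  m3 = b.b.(0 + (rec X. a.b.b.(0 + X) + (a.0\{a}\{a} + (0 + 0 + b.X + a.(X + 0))))) ⊢ -b-> m4
  m4 = b.(0 + (rec X. a.b.b.(0 + X) + (a.0\{a}\{a} + (0 + 0 + b.X + a.(X + 0))))) ⊢ -b-> m5
  m5 = 0 + (rec X. a.b.b.(0 + X) + (a.0\{a}\{a} + (0 + 0 + b.X + a.(X + 0)))) ⊢ -a-> m1, -a-> m2, -a-> m3, -b-> m0
Reachable graph of Q (5 states):
  n0 = rec X. a.b.b.(X + 0) + (a.0\{a}\{a} + (0 + 0 + b.X + a.(X + 0))) ⊢ -a-> n1, -a-> n2, -a-> n3, -b-> n0
  n1 = (rec X. a.b.b.(X + 0) + (a.0\{a}\{a} + (0 + 0 + b.X + a.(X + 0)))) + 0 ⊢ -a-> n1, -a-> n2, -a-> n3, -b-> n0
  n2 = 0\{a}\{a} ⊢ stopped
  n3 = b.b.((rec X. a.b.b.(X + 0) + (a.0\{a}\{a} + (0 + 0 + b.X + a.(X + 0)))) + 0) ⊢ -b-> n4
  n4 = b.((rec X. a.b.b.(X + 0) + (a.0\{a}\{a} + (0 + 0 + b.X + a.(X + 0)))) + 0) ⊢ -b-> n1
Partition-refinement fixed point:
  B0 = {m0, m1, m5, n0, n1}
  B1 = {m3, n3}
  B2 = {m4, n4}
  B3 = {m2, n2}
m0 ∈ B0, n0 ∈ B0 → same block
Bisimilar ⇒ trace-equivalent.

traces(P) = traces(Q)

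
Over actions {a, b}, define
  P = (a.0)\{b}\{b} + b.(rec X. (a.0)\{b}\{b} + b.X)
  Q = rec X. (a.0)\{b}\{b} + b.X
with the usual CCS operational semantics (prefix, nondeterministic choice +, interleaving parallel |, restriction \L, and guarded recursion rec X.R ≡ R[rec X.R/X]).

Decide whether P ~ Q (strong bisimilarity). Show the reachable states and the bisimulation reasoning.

bisimilar

P's transition system — 3 states:
  p0 = (a.0)\{b}\{b} + b.(rec X. (a.0)\{b}\{b} + b.X) | =a=> p1, =b=> p2
  p1 = 0\{b}\{b} | ∅
  p2 = rec X. (a.0)\{b}\{b} + b.X | =a=> p1, =b=> p2
Q's transition system — 2 states:
  q0 = rec X. (a.0)\{b}\{b} + b.X | =a=> q1, =b=> q0
  q1 = 0\{b}\{b} | ∅
Coarsest stable partition (strong bisimilarity classes):
  B0 = {p0, p2, q0}
  B1 = {p1, q1}
p0 ∈ B0, q0 ∈ B0 → same block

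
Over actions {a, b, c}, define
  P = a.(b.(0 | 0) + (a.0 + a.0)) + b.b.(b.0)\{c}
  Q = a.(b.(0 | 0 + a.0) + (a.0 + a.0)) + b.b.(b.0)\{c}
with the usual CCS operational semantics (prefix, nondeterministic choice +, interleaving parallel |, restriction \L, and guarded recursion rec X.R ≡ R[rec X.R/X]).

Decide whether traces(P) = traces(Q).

Reachable graph of P (7 states):
  s0 = a.(b.(0 | 0) + (a.0 + a.0)) + b.b.(b.0)\{c} | ··a··> s1, ··b··> s2
  s1 = b.(0 | 0) + (a.0 + a.0) | ··a··> s3, ··b··> s4
  s2 = b.(b.0)\{c} | ··b··> s5
  s3 = 0 | ∅
  s4 = 0 | 0 | ∅
  s5 = (b.0)\{c} | ··b··> s6
  s6 = 0\{c} | ∅
Reachable graph of Q (7 states):
  t0 = a.(b.(0 | 0 + a.0) + (a.0 + a.0)) + b.b.(b.0)\{c} | ··a··> t1, ··b··> t2
  t1 = b.(0 | 0 + a.0) + (a.0 + a.0) | ··a··> t3, ··b··> t4
  t2 = b.(b.0)\{c} | ··b··> t5
  t3 = 0 | ∅
  t4 = 0 | 0 + a.0 | ··a··> t3
  t5 = (b.0)\{c} | ··b··> t6
  t6 = 0\{c} | ∅
Run σ = ⟨aba⟩ on Q: start {t0}
  step 1 (a): {t1}
  step 2 (b): {t4}
  step 3 (a): {t3}
  ✓ Q
Run σ = ⟨aba⟩ on P: start {s0}
  step 1 (a): {s1}
  step 2 (b): {s4}
  step 3 (a): ∅  — P cannot continue

traces(P) ≠ traces(Q) — witness ⟨aba⟩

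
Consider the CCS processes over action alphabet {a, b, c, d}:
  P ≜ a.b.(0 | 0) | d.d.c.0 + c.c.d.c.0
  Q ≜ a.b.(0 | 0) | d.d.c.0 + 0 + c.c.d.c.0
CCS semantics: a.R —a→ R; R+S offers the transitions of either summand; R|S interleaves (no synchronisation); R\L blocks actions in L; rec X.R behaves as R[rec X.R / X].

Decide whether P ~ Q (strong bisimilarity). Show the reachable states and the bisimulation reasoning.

bisimilar

LTS(P): 16 reachable states
  m0 = a.b.(0 | 0) | d.d.c.0 + c.c.d.c.0 → -a-> m1, -c-> m2, -d-> m3
  m1 = b.(0 | 0) | d.d.c.0 → -b-> m4, -d-> m5
  m2 = c.d.c.0 → -c-> m6
  m3 = a.b.(0 | 0) | d.c.0 → -a-> m5, -d-> m7
  m4 = 0 | 0 | d.d.c.0 → -d-> m8
  m5 = b.(0 | 0) | d.c.0 → -b-> m8, -d-> m9
  m6 = d.c.0 → -d-> m10
  m7 = a.b.(0 | 0) | c.0 → -a-> m9, -c-> m11
  m8 = 0 | 0 | d.c.0 → -d-> m12
  m9 = b.(0 | 0) | c.0 → -b-> m12, -c-> m13
  m10 = c.0 → -c-> m14
  m11 = a.b.(0 | 0) | 0 → -a-> m13
  m12 = 0 | 0 | c.0 → -c-> m15
  m13 = b.(0 | 0) | 0 → -b-> m15
  m14 = 0 → deadlocked
  m15 = 0 | 0 | 0 → deadlocked
LTS(Q): 16 reachable states
  n0 = a.b.(0 | 0) | d.d.c.0 + 0 + c.c.d.c.0 → -a-> n1, -c-> n2, -d-> n3
  n1 = b.(0 | 0) | d.d.c.0 → -b-> n4, -d-> n5
  n2 = c.d.c.0 → -c-> n6
  n3 = a.b.(0 | 0) | d.c.0 → -a-> n5, -d-> n7
  n4 = 0 | 0 | d.d.c.0 → -d-> n8
  n5 = b.(0 | 0) | d.c.0 → -b-> n8, -d-> n9
  n6 = d.c.0 → -d-> n10
  n7 = a.b.(0 | 0) | c.0 → -a-> n9, -c-> n11
  n8 = 0 | 0 | d.c.0 → -d-> n12
  n9 = b.(0 | 0) | c.0 → -b-> n12, -c-> n13
  n10 = c.0 → -c-> n14
  n11 = a.b.(0 | 0) | 0 → -a-> n13
  n12 = 0 | 0 | c.0 → -c-> n15
  n13 = b.(0 | 0) | 0 → -b-> n15
  n14 = 0 → deadlocked
  n15 = 0 | 0 | 0 → deadlocked
Partition-refinement fixed point:
  B0 = {m0, n0}
  B1 = {m3, n3}
  B2 = {m5, n5}
  B3 = {m6, m8, n6, n8}
  B4 = {m10, m12, n10, n12}
  B5 = {m14, m15, n14, n15}
  B6 = {m9, n9}
  B7 = {m13, n13}
  B8 = {m7, n7}
  B9 = {m11, n11}
  B10 = {m1, n1}
  B11 = {m4, n4}
  B12 = {m2, n2}
m0 ∈ B0, n0 ∈ B0 → same block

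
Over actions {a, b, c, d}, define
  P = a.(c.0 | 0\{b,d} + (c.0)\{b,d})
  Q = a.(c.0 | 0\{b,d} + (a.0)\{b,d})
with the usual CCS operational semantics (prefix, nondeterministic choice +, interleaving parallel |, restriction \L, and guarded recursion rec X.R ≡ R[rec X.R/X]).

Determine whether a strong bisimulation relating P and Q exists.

P ≁ Q

LTS(P): 4 reachable states
  m0 = a.(c.0 | 0\{b,d} + (c.0)\{b,d}) has moves =a=> m1
  m1 = c.0 | 0\{b,d} + (c.0)\{b,d} has moves =c=> m2, =c=> m3
  m2 = 0 | 0\{b,d} has moves stopped
  m3 = 0\{b,d} has moves stopped
LTS(Q): 4 reachable states
  n0 = a.(c.0 | 0\{b,d} + (a.0)\{b,d}) has moves =a=> n1
  n1 = c.0 | 0\{b,d} + (a.0)\{b,d} has moves =a=> n2, =c=> n3
  n2 = 0\{b,d} has moves stopped
  n3 = 0 | 0\{b,d} has moves stopped
Bisimilarity quotient blocks:
  B0 = {m0}
  B1 = {m1}
  B2 = {m2, m3, n2, n3}
  B3 = {n0}
  B4 = {n1}
m0 ∈ B0, n0 ∈ B3 → different blocks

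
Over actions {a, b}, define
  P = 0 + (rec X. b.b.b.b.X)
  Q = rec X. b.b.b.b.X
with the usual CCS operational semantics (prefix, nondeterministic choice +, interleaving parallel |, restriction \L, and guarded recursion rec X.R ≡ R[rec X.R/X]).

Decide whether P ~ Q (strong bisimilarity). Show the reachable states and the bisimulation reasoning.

P's transition system — 5 states:
  p0 = 0 + (rec X. b.b.b.b.X) | -b-> p1
  p1 = b.b.b.(rec X. b.b.b.b.X) | -b-> p2
  p2 = b.b.(rec X. b.b.b.b.X) | -b-> p3
  p3 = b.(rec X. b.b.b.b.X) | -b-> p4
  p4 = rec X. b.b.b.b.X | -b-> p1
Q's transition system — 4 states:
  q0 = rec X. b.b.b.b.X | -b-> q1
  q1 = b.b.b.(rec X. b.b.b.b.X) | -b-> q2
  q2 = b.b.(rec X. b.b.b.b.X) | -b-> q3
  q3 = b.(rec X. b.b.b.b.X) | -b-> q0
Bisimilarity quotient blocks:
  B0 = {p0, p1, p2, p3, p4, q0, q1, q2, q3}
p0 ∈ B0, q0 ∈ B0 → same block

YES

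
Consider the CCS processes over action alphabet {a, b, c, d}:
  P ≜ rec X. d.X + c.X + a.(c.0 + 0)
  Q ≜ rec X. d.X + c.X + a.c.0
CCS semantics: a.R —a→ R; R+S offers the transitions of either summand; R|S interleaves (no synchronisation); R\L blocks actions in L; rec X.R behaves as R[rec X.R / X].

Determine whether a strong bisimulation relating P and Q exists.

YES

Reachable graph of P (3 states):
  s0 = rec X. d.X + c.X + a.(c.0 + 0) ⊢ =a=> s1, =c=> s0, =d=> s0
  s1 = c.0 + 0 ⊢ =c=> s2
  s2 = 0 ⊢ deadlocked
Reachable graph of Q (3 states):
  t0 = rec X. d.X + c.X + a.c.0 ⊢ =a=> t1, =c=> t0, =d=> t0
  t1 = c.0 ⊢ =c=> t2
  t2 = 0 ⊢ deadlocked
Partition-refinement fixed point:
  B0 = {s0, t0}
  B1 = {s1, t1}
  B2 = {s2, t2}
s0 ∈ B0, t0 ∈ B0 → same block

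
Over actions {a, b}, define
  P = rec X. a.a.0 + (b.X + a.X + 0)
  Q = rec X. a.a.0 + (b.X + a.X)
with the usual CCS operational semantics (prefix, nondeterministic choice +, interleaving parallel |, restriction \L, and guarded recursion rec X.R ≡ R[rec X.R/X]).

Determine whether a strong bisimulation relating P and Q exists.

bisimilar

P's transition system — 3 states:
  m0 = rec X. a.a.0 + (b.X + a.X + 0) has moves =a=> m0, =a=> m1, =b=> m0
  m1 = a.0 has moves =a=> m2
  m2 = 0 has moves (no moves)
Q's transition system — 3 states:
  n0 = rec X. a.a.0 + (b.X + a.X) has moves =a=> n0, =a=> n1, =b=> n0
  n1 = a.0 has moves =a=> n2
  n2 = 0 has moves (no moves)
Partition-refinement fixed point:
  B0 = {m0, n0}
  B1 = {m1, n1}
  B2 = {m2, n2}
m0 ∈ B0, n0 ∈ B0 → same block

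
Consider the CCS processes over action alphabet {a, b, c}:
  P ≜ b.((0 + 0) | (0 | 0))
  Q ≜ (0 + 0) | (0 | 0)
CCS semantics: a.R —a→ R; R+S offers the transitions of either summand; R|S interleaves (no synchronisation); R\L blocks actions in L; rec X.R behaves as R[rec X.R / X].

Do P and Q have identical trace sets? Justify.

trace-distinct — witness ⟨b⟩

P's transition system — 2 states:
  s0 = b.((0 + 0) | (0 | 0)) → -b-> s1
  s1 = (0 + 0) | (0 | 0) → stopped
Q's transition system — 1 states:
  t0 = (0 + 0) | (0 | 0) → stopped
Executing b from P (initial set {s0}):
  step 1 (b): {s1}
  — P admits the full trace.
Executing b from Q (initial set {t0}):
  step 1 (b): ∅  — Q cannot continue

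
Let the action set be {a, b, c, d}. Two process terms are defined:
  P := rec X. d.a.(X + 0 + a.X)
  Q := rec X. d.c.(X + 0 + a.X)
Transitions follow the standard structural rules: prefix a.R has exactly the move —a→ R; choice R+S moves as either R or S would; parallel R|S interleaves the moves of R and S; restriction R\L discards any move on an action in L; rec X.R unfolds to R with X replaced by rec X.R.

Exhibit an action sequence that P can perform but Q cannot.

da

Reachable graph of P (3 states):
  p0 = rec X. d.a.(X + 0 + a.X) :: --d--▸ p1
  p1 = a.((rec X. d.a.(X + 0 + a.X)) + 0 + a.(rec X. d.a.(X + 0 + a.X))) :: --a--▸ p2
  p2 = (rec X. d.a.(X + 0 + a.X)) + 0 + a.(rec X. d.a.(X + 0 + a.X)) :: --a--▸ p0, --d--▸ p1
Reachable graph of Q (3 states):
  q0 = rec X. d.c.(X + 0 + a.X) :: --d--▸ q1
  q1 = c.((rec X. d.c.(X + 0 + a.X)) + 0 + a.(rec X. d.c.(X + 0 + a.X))) :: --c--▸ q2
  q2 = (rec X. d.c.(X + 0 + a.X)) + 0 + a.(rec X. d.c.(X + 0 + a.X)) :: --a--▸ q0, --d--▸ q1
Trace ⟨da⟩ through P, begin at {p0}:
  [1] d ⇒ {p1}
  [2] a ⇒ {p2}
  P completes σ.
Trace ⟨da⟩ through Q, begin at {q0}:
  [1] d ⇒ {q1}
  [2] a ⇒ no successor for Q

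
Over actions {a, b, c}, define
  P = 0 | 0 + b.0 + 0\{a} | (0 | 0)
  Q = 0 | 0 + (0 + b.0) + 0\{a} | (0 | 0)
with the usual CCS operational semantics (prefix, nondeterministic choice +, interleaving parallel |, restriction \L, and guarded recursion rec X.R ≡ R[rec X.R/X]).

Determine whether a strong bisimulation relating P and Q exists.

Reachable graph of P (2 states):
  m0 = 0 | 0 + b.0 + 0\{a} | (0 | 0) → —b→ m1
  m1 = 0 → deadlocked
Reachable graph of Q (2 states):
  n0 = 0 | 0 + (0 + b.0) + 0\{a} | (0 | 0) → —b→ n1
  n1 = 0 → deadlocked
Bisimilarity quotient blocks:
  B0 = {m0, n0}
  B1 = {m1, n1}
m0 ∈ B0, n0 ∈ B0 → same block

bisimilar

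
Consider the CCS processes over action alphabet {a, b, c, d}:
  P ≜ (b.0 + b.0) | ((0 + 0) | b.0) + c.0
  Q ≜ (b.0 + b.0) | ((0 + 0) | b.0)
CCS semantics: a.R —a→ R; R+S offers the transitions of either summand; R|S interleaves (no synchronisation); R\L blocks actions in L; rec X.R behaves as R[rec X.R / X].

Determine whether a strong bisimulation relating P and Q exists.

Reachable graph of P (5 states):
  u0 = (b.0 + b.0) | ((0 + 0) | b.0) + c.0 :: -b-> u1, -b-> u2, -c-> u3
  u1 = (b.0 + b.0) | ((0 + 0) | 0) :: -b-> u4
  u2 = 0 | ((0 + 0) | b.0) :: -b-> u4
  u3 = 0 :: deadlocked
  u4 = 0 | ((0 + 0) | 0) :: deadlocked
Reachable graph of Q (4 states):
  v0 = (b.0 + b.0) | ((0 + 0) | b.0) :: -b-> v1, -b-> v2
  v1 = (b.0 + b.0) | ((0 + 0) | 0) :: -b-> v3
  v2 = 0 | ((0 + 0) | b.0) :: -b-> v3
  v3 = 0 | ((0 + 0) | 0) :: deadlocked
Bisimilarity quotient blocks:
  B0 = {u0}
  B1 = {u1, u2, v1, v2}
  B2 = {u3, u4, v3}
  B3 = {v0}
u0 ∈ B0, v0 ∈ B3 → different blocks

NO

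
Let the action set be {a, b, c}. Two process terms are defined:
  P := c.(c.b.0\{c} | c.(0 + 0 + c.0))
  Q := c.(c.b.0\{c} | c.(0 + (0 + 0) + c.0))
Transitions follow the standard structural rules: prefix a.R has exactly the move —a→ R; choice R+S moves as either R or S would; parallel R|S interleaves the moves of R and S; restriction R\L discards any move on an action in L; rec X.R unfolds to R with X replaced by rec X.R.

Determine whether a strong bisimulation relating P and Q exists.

P ~ Q

P's transition system — 10 states:
  u0 = c.(c.b.0\{c} | c.(0 + 0 + c.0)) :: —c→ u1
  u1 = c.b.0\{c} | c.(0 + 0 + c.0) :: —c→ u2, —c→ u3
  u2 = b.0\{c} | c.(0 + 0 + c.0) :: —b→ u4, —c→ u5
  u3 = c.b.0\{c} | (0 + 0 + c.0) :: —c→ u5, —c→ u6
  u4 = 0\{c} | c.(0 + 0 + c.0) :: —c→ u7
  u5 = b.0\{c} | (0 + 0 + c.0) :: —b→ u7, —c→ u8
  u6 = c.b.0\{c} | 0 :: —c→ u8
  u7 = 0\{c} | (0 + 0 + c.0) :: —c→ u9
  u8 = b.0\{c} | 0 :: —b→ u9
  u9 = 0\{c} | 0 :: ∅
Q's transition system — 10 states:
  v0 = c.(c.b.0\{c} | c.(0 + (0 + 0) + c.0)) :: —c→ v1
  v1 = c.b.0\{c} | c.(0 + (0 + 0) + c.0) :: —c→ v2, —c→ v3
  v2 = b.0\{c} | c.(0 + (0 + 0) + c.0) :: —b→ v4, —c→ v5
  v3 = c.b.0\{c} | (0 + (0 + 0) + c.0) :: —c→ v5, —c→ v6
  v4 = 0\{c} | c.(0 + (0 + 0) + c.0) :: —c→ v7
  v5 = b.0\{c} | (0 + (0 + 0) + c.0) :: —b→ v7, —c→ v8
  v6 = c.b.0\{c} | 0 :: —c→ v8
  v7 = 0\{c} | (0 + (0 + 0) + c.0) :: —c→ v9
  v8 = b.0\{c} | 0 :: —b→ v9
  v9 = 0\{c} | 0 :: ∅
Coarsest stable partition (strong bisimilarity classes):
  B0 = {u0, v0}
  B1 = {u1, v1}
  B2 = {u3, v3}
  B3 = {u6, v6}
  B4 = {u8, v8}
  B5 = {u9, v9}
  B6 = {u5, v5}
  B7 = {u7, v7}
  B8 = {u2, v2}
  B9 = {u4, v4}
u0 ∈ B0, v0 ∈ B0 → same block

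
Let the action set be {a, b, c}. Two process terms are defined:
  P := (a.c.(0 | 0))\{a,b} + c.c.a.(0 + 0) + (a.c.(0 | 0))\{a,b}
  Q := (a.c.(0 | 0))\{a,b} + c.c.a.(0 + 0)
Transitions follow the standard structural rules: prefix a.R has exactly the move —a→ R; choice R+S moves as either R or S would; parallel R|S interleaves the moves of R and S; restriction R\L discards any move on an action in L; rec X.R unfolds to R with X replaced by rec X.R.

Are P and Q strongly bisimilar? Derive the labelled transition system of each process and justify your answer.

P's transition system — 4 states:
  u0 = (a.c.(0 | 0))\{a,b} + c.c.a.(0 + 0) + (a.c.(0 | 0))\{a,b} → -c-> u1
  u1 = c.a.(0 + 0) → -c-> u2
  u2 = a.(0 + 0) → -a-> u3
  u3 = 0 + 0 → deadlocked
Q's transition system — 4 states:
  v0 = (a.c.(0 | 0))\{a,b} + c.c.a.(0 + 0) → -c-> v1
  v1 = c.a.(0 + 0) → -c-> v2
  v2 = a.(0 + 0) → -a-> v3
  v3 = 0 + 0 → deadlocked
Bisimilarity quotient blocks:
  B0 = {u0, v0}
  B1 = {u1, v1}
  B2 = {u2, v2}
  B3 = {u3, v3}
u0 ∈ B0, v0 ∈ B0 → same block

P ~ Q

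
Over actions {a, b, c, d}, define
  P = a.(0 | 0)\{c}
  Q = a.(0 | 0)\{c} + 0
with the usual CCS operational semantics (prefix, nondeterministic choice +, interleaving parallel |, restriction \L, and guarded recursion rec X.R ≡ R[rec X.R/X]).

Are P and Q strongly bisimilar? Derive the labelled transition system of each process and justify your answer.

P ~ Q

Reachable graph of P (2 states):
  u0 = a.(0 | 0)\{c} ⊢ =a=> u1
  u1 = (0 | 0)\{c} ⊢ ∅
Reachable graph of Q (2 states):
  v0 = a.(0 | 0)\{c} + 0 ⊢ =a=> v1
  v1 = (0 | 0)\{c} ⊢ ∅
Partition-refinement fixed point:
  B0 = {u0, v0}
  B1 = {u1, v1}
u0 ∈ B0, v0 ∈ B0 → same block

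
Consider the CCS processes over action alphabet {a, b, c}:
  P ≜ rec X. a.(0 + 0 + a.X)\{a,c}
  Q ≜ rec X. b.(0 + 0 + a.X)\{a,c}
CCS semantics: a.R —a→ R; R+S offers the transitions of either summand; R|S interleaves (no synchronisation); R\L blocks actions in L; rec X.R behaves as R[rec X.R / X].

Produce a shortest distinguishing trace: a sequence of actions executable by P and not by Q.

a

LTS(P): 2 reachable states
  m0 = rec X. a.(0 + 0 + a.X)\{a,c} → —a→ m1
  m1 = (0 + 0 + a.(rec X. a.(0 + 0 + a.X)\{a,c}))\{a,c} → stopped
LTS(Q): 2 reachable states
  n0 = rec X. b.(0 + 0 + a.X)\{a,c} → —b→ n1
  n1 = (0 + 0 + a.(rec X. b.(0 + 0 + a.X)\{a,c}))\{a,c} → stopped
Run σ = ⟨a⟩ on P: start {m0}
  step 1 (a): {m1}
  P completes σ.
Run σ = ⟨a⟩ on Q: start {n0}
  step 1 (a): no successor for Q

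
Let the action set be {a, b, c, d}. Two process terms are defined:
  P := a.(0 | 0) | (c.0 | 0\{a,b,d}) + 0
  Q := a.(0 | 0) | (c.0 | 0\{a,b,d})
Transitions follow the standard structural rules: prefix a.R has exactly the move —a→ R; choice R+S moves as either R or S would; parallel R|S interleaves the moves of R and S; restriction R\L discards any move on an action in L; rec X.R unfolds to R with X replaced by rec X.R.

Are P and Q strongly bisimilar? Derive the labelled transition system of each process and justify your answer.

bisimilar

LTS(P): 4 reachable states
  p0 = a.(0 | 0) | (c.0 | 0\{a,b,d}) + 0 | ··a··> p1, ··c··> p2
  p1 = 0 | 0 | (c.0 | 0\{a,b,d}) | ··c··> p3
  p2 = a.(0 | 0) | (0 | 0\{a,b,d}) | ··a··> p3
  p3 = 0 | 0 | (0 | 0\{a,b,d}) | deadlocked
LTS(Q): 4 reachable states
  q0 = a.(0 | 0) | (c.0 | 0\{a,b,d}) | ··a··> q1, ··c··> q2
  q1 = 0 | 0 | (c.0 | 0\{a,b,d}) | ··c··> q3
  q2 = a.(0 | 0) | (0 | 0\{a,b,d}) | ··a··> q3
  q3 = 0 | 0 | (0 | 0\{a,b,d}) | deadlocked
Coarsest stable partition (strong bisimilarity classes):
  B0 = {p0, q0}
  B1 = {p1, q1}
  B2 = {p3, q3}
  B3 = {p2, q2}
p0 ∈ B0, q0 ∈ B0 → same block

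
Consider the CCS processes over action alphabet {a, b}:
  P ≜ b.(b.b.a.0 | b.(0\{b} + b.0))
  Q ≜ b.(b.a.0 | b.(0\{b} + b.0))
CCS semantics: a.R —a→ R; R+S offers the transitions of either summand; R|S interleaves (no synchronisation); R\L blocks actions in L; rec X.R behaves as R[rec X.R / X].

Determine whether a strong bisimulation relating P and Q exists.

P's transition system — 13 states:
  u0 = b.(b.b.a.0 | b.(0\{b} + b.0)) :: -b-> u1
  u1 = b.b.a.0 | b.(0\{b} + b.0) :: -b-> u2, -b-> u3
  u2 = b.a.0 | b.(0\{b} + b.0) :: -b-> u4, -b-> u5
  u3 = b.b.a.0 | (0\{b} + b.0) :: -b-> u5, -b-> u6
  u4 = a.0 | b.(0\{b} + b.0) :: -a-> u7, -b-> u8
  u5 = b.a.0 | (0\{b} + b.0) :: -b-> u8, -b-> u9
  u6 = b.b.a.0 | 0 :: -b-> u9
  u7 = 0 | b.(0\{b} + b.0) :: -b-> u10
  u8 = a.0 | (0\{b} + b.0) :: -a-> u10, -b-> u11
  u9 = b.a.0 | 0 :: -b-> u11
  u10 = 0 | (0\{b} + b.0) :: -b-> u12
  u11 = a.0 | 0 :: -a-> u12
  u12 = 0 | 0 :: ∅
Q's transition system — 10 states:
  v0 = b.(b.a.0 | b.(0\{b} + b.0)) :: -b-> v1
  v1 = b.a.0 | b.(0\{b} + b.0) :: -b-> v2, -b-> v3
  v2 = a.0 | b.(0\{b} + b.0) :: -a-> v4, -b-> v5
  v3 = b.a.0 | (0\{b} + b.0) :: -b-> v5, -b-> v6
  v4 = 0 | b.(0\{b} + b.0) :: -b-> v7
  v5 = a.0 | (0\{b} + b.0) :: -a-> v7, -b-> v8
  v6 = b.a.0 | 0 :: -b-> v8
  v7 = 0 | (0\{b} + b.0) :: -b-> v9
  v8 = a.0 | 0 :: -a-> v9
  v9 = 0 | 0 :: ∅
Partition-refinement fixed point:
  B0 = {u0}
  B1 = {u1}
  B2 = {u2, v1}
  B3 = {u5, v3}
  B4 = {u9, v6}
  B5 = {u11, v8}
  B6 = {u12, v9}
  B7 = {u8, v5}
  B8 = {u10, v7}
  B9 = {u4, v2}
  B10 = {u7, v4}
  B11 = {u3}
  B12 = {u6}
  B13 = {v0}
u0 ∈ B0, v0 ∈ B13 → different blocks

P ≁ Q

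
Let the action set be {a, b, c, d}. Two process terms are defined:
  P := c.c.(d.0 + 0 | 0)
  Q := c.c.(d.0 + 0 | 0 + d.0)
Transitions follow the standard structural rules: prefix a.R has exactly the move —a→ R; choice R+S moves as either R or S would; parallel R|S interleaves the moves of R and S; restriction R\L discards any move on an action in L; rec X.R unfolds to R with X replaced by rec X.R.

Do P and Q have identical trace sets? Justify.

LTS(P): 4 reachable states
  u0 = c.c.(d.0 + 0 | 0) | -c-> u1
  u1 = c.(d.0 + 0 | 0) | -c-> u2
  u2 = d.0 + 0 | 0 | -d-> u3
  u3 = 0 | ·
LTS(Q): 4 reachable states
  v0 = c.c.(d.0 + 0 | 0 + d.0) | -c-> v1
  v1 = c.(d.0 + 0 | 0 + d.0) | -c-> v2
  v2 = d.0 + 0 | 0 + d.0 | -d-> v3
  v3 = 0 | ·
Bisimilarity quotient blocks:
  B0 = {u0, v0}
  B1 = {u1, v1}
  B2 = {u2, v2}
  B3 = {u3, v3}
u0 ∈ B0, v0 ∈ B0 → same block
Bisimilar ⇒ trace-equivalent.

YES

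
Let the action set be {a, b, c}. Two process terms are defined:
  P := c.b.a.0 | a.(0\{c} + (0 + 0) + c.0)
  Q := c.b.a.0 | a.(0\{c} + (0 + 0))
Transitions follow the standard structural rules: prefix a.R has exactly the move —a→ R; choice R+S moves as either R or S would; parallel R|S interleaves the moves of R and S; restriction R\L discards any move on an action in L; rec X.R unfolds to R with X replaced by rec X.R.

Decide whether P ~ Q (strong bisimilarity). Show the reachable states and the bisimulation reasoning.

LTS(P): 12 reachable states
  p0 = c.b.a.0 | a.(0\{c} + (0 + 0) + c.0) ⊢ —a→ p1, —c→ p2
  p1 = c.b.a.0 | (0\{c} + (0 + 0) + c.0) ⊢ —c→ p3, —c→ p4
  p2 = b.a.0 | a.(0\{c} + (0 + 0) + c.0) ⊢ —a→ p3, —b→ p5
  p3 = b.a.0 | (0\{c} + (0 + 0) + c.0) ⊢ —b→ p6, —c→ p7
  p4 = c.b.a.0 | 0 ⊢ —c→ p7
  p5 = a.0 | a.(0\{c} + (0 + 0) + c.0) ⊢ —a→ p6, —a→ p8
  p6 = a.0 | (0\{c} + (0 + 0) + c.0) ⊢ —a→ p9, —c→ p10
  p7 = b.a.0 | 0 ⊢ —b→ p10
  p8 = 0 | a.(0\{c} + (0 + 0) + c.0) ⊢ —a→ p9
  p9 = 0 | (0\{c} + (0 + 0) + c.0) ⊢ —c→ p11
  p10 = a.0 | 0 ⊢ —a→ p11
  p11 = 0 | 0 ⊢ stopped
LTS(Q): 8 reachable states
  q0 = c.b.a.0 | a.(0\{c} + (0 + 0)) ⊢ —a→ q1, —c→ q2
  q1 = c.b.a.0 | (0\{c} + (0 + 0)) ⊢ —c→ q3
  q2 = b.a.0 | a.(0\{c} + (0 + 0)) ⊢ —a→ q3, —b→ q4
  q3 = b.a.0 | (0\{c} + (0 + 0)) ⊢ —b→ q5
  q4 = a.0 | a.(0\{c} + (0 + 0)) ⊢ —a→ q5, —a→ q6
  q5 = a.0 | (0\{c} + (0 + 0)) ⊢ —a→ q7
  q6 = 0 | a.(0\{c} + (0 + 0)) ⊢ —a→ q7
  q7 = 0 | (0\{c} + (0 + 0)) ⊢ stopped
Coarsest stable partition (strong bisimilarity classes):
  B0 = {p0}
  B1 = {p2}
  B2 = {p3}
  B3 = {p7, q3}
  B4 = {p10, q5, q6}
  B5 = {p11, q7}
  B6 = {p6}
  B7 = {p9}
  B8 = {p5}
  B9 = {p8}
  B10 = {p1}
  B11 = {p4, q1}
  B12 = {q0}
  B13 = {q2}
  B14 = {q4}
p0 ∈ B0, q0 ∈ B12 → different blocks

P ≁ Q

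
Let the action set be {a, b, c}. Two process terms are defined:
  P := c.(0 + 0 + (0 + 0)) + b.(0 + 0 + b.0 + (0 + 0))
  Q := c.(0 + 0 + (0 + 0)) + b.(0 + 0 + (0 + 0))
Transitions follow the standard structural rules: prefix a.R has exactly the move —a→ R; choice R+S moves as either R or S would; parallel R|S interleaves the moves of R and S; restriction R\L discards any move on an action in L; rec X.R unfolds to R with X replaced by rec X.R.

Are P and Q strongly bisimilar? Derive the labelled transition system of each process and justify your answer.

P ≁ Q

P's transition system — 4 states:
  m0 = c.(0 + 0 + (0 + 0)) + b.(0 + 0 + b.0 + (0 + 0)) :: -b-> m1, -c-> m2
  m1 = 0 + 0 + b.0 + (0 + 0) :: -b-> m3
  m2 = 0 + 0 + (0 + 0) :: ·
  m3 = 0 :: ·
Q's transition system — 2 states:
  n0 = c.(0 + 0 + (0 + 0)) + b.(0 + 0 + (0 + 0)) :: -b-> n1, -c-> n1
  n1 = 0 + 0 + (0 + 0) :: ·
Partition-refinement fixed point:
  B0 = {m0}
  B1 = {m2, m3, n1}
  B2 = {m1}
  B3 = {n0}
m0 ∈ B0, n0 ∈ B3 → different blocks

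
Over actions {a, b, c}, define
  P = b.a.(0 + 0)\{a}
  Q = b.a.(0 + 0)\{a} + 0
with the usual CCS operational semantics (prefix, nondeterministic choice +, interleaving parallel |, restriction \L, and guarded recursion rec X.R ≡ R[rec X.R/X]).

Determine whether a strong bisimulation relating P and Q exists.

YES

P's transition system — 3 states:
  s0 = b.a.(0 + 0)\{a} → —b→ s1
  s1 = a.(0 + 0)\{a} → —a→ s2
  s2 = (0 + 0)\{a} → ·
Q's transition system — 3 states:
  t0 = b.a.(0 + 0)\{a} + 0 → —b→ t1
  t1 = a.(0 + 0)\{a} → —a→ t2
  t2 = (0 + 0)\{a} → ·
Partition-refinement fixed point:
  B0 = {s0, t0}
  B1 = {s1, t1}
  B2 = {s2, t2}
s0 ∈ B0, t0 ∈ B0 → same block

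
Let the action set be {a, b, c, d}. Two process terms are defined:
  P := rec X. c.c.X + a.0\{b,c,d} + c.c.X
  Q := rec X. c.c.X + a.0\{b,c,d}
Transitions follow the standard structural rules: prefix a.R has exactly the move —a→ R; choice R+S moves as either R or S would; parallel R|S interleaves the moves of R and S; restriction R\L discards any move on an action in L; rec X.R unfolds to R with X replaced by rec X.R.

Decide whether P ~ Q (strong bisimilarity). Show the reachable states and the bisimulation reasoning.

bisimilar

Reachable graph of P (3 states):
  s0 = rec X. c.c.X + a.0\{b,c,d} + c.c.X → --a--▸ s1, --c--▸ s2
  s1 = 0\{b,c,d} → ∅
  s2 = c.(rec X. c.c.X + a.0\{b,c,d} + c.c.X) → --c--▸ s0
Reachable graph of Q (3 states):
  t0 = rec X. c.c.X + a.0\{b,c,d} → --a--▸ t1, --c--▸ t2
  t1 = 0\{b,c,d} → ∅
  t2 = c.(rec X. c.c.X + a.0\{b,c,d}) → --c--▸ t0
Partition-refinement fixed point:
  B0 = {s0, t0}
  B1 = {s1, t1}
  B2 = {s2, t2}
s0 ∈ B0, t0 ∈ B0 → same block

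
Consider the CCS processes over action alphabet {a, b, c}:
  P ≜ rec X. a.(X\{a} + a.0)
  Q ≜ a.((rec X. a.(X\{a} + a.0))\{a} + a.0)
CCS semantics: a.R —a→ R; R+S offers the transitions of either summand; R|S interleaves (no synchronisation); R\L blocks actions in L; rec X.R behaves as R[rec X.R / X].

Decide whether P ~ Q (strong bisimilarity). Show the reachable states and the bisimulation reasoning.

LTS(P): 3 reachable states
  u0 = rec X. a.(X\{a} + a.0) ⊢ —a→ u1
  u1 = (rec X. a.(X\{a} + a.0))\{a} + a.0 ⊢ —a→ u2
  u2 = 0 ⊢ stopped
LTS(Q): 3 reachable states
  v0 = a.((rec X. a.(X\{a} + a.0))\{a} + a.0) ⊢ —a→ v1
  v1 = (rec X. a.(X\{a} + a.0))\{a} + a.0 ⊢ —a→ v2
  v2 = 0 ⊢ stopped
Partition-refinement fixed point:
  B0 = {u0, v0}
  B1 = {u1, v1}
  B2 = {u2, v2}
u0 ∈ B0, v0 ∈ B0 → same block

YES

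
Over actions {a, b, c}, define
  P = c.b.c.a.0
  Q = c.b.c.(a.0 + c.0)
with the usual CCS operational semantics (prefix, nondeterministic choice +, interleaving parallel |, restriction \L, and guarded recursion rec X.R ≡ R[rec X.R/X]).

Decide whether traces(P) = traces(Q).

NO — witness ⟨cbcc⟩

P's transition system — 5 states:
  m0 = c.b.c.a.0 :: -c-> m1
  m1 = b.c.a.0 :: -b-> m2
  m2 = c.a.0 :: -c-> m3
  m3 = a.0 :: -a-> m4
  m4 = 0 :: stopped
Q's transition system — 5 states:
  n0 = c.b.c.(a.0 + c.0) :: -c-> n1
  n1 = b.c.(a.0 + c.0) :: -b-> n2
  n2 = c.(a.0 + c.0) :: -c-> n3
  n3 = a.0 + c.0 :: -a-> n4, -c-> n4
  n4 = 0 :: stopped
Trace ⟨cbcc⟩ through Q, begin at {n0}:
  step 1 (c): {n1}
  step 2 (b): {n2}
  step 3 (c): {n3}
  step 4 (c): {n4}
  ✓ Q
Trace ⟨cbcc⟩ through P, begin at {m0}:
  step 1 (c): {m1}
  step 2 (b): {m2}
  step 3 (c): {m3}
  step 4 (c): ∅ (P stuck)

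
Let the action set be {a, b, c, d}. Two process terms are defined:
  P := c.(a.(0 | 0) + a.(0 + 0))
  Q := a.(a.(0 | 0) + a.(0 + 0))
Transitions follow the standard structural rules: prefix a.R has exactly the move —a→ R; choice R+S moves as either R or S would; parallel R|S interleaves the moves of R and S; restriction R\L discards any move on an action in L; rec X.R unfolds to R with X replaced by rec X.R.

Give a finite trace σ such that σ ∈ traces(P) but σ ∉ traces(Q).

Reachable graph of P (4 states):
  u0 = c.(a.(0 | 0) + a.(0 + 0)) | =c=> u1
  u1 = a.(0 | 0) + a.(0 + 0) | =a=> u2, =a=> u3
  u2 = 0 + 0 | ·
  u3 = 0 | 0 | ·
Reachable graph of Q (4 states):
  v0 = a.(a.(0 | 0) + a.(0 + 0)) | =a=> v1
  v1 = a.(0 | 0) + a.(0 + 0) | =a=> v2, =a=> v3
  v2 = 0 + 0 | ·
  v3 = 0 | 0 | ·
Executing c from P (initial set {u0}):
  step 1 (c): {u1}
  ✓ P
Executing c from Q (initial set {v0}):
  step 1 (c): ∅ (Q stuck)

c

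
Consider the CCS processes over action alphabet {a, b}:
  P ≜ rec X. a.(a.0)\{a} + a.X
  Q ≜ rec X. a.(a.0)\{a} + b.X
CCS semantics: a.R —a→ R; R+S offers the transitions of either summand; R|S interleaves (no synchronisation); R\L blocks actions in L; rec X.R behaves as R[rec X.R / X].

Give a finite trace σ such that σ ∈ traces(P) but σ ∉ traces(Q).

aa

LTS(P): 2 reachable states
  u0 = rec X. a.(a.0)\{a} + a.X :: —a→ u0, —a→ u1
  u1 = (a.0)\{a} :: deadlocked
LTS(Q): 2 reachable states
  v0 = rec X. a.(a.0)\{a} + b.X :: —a→ v1, —b→ v0
  v1 = (a.0)\{a} :: deadlocked
Executing aa from P (initial set {u0}):
  step 1 (a): {u0, u1}
  step 2 (a): {u0, u1}
  ✓ P
Executing aa from Q (initial set {v0}):
  step 1 (a): {v1}
  step 2 (a): ∅ (Q stuck)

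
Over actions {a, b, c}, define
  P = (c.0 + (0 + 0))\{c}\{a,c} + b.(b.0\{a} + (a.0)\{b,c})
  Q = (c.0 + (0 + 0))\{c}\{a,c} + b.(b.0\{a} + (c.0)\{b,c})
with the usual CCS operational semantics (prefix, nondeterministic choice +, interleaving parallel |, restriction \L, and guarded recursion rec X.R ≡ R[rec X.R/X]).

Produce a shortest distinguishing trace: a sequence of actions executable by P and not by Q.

ba

P's transition system — 4 states:
  s0 = (c.0 + (0 + 0))\{c}\{a,c} + b.(b.0\{a} + (a.0)\{b,c}) | =b=> s1
  s1 = b.0\{a} + (a.0)\{b,c} | =a=> s2, =b=> s3
  s2 = 0\{b,c} | (no moves)
  s3 = 0\{a} | (no moves)
Q's transition system — 3 states:
  t0 = (c.0 + (0 + 0))\{c}\{a,c} + b.(b.0\{a} + (c.0)\{b,c}) | =b=> t1
  t1 = b.0\{a} + (c.0)\{b,c} | =b=> t2
  t2 = 0\{a} | (no moves)
Executing ba from P (initial set {s0}):
  step 1 (b): {s1}
  step 2 (a): {s2}
  ✓ P
Executing ba from Q (initial set {t0}):
  step 1 (b): {t1}
  step 2 (a): ∅ (Q stuck)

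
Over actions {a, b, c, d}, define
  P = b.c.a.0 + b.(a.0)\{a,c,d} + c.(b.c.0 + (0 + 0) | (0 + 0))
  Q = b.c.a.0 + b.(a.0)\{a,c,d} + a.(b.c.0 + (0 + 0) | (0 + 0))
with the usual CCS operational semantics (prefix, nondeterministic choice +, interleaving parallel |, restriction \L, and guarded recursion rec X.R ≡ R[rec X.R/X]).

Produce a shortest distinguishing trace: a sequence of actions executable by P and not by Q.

c

P's transition system — 7 states:
  u0 = b.c.a.0 + b.(a.0)\{a,c,d} + c.(b.c.0 + (0 + 0) | (0 + 0)) → --b--▸ u1, --b--▸ u2, --c--▸ u3
  u1 = (a.0)\{a,c,d} → (no moves)
  u2 = c.a.0 → --c--▸ u4
  u3 = b.c.0 + (0 + 0) | (0 + 0) → --b--▸ u5
  u4 = a.0 → --a--▸ u6
  u5 = c.0 → --c--▸ u6
  u6 = 0 → (no moves)
Q's transition system — 7 states:
  v0 = b.c.a.0 + b.(a.0)\{a,c,d} + a.(b.c.0 + (0 + 0) | (0 + 0)) → --a--▸ v1, --b--▸ v2, --b--▸ v3
  v1 = b.c.0 + (0 + 0) | (0 + 0) → --b--▸ v4
  v2 = (a.0)\{a,c,d} → (no moves)
  v3 = c.a.0 → --c--▸ v5
  v4 = c.0 → --c--▸ v6
  v5 = a.0 → --a--▸ v6
  v6 = 0 → (no moves)
Run σ = ⟨c⟩ on P: start {u0}
  after c @ step 1: {u3}
  ✓ P
Run σ = ⟨c⟩ on Q: start {v0}
  after c @ step 1: no successor for Q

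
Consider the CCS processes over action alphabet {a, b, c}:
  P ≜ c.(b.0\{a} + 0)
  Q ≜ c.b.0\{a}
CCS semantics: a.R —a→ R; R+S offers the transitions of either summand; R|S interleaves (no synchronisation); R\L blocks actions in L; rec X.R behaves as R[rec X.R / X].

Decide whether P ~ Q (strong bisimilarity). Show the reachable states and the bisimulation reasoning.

P's transition system — 3 states:
  u0 = c.(b.0\{a} + 0) | =c=> u1
  u1 = b.0\{a} + 0 | =b=> u2
  u2 = 0\{a} | ·
Q's transition system — 3 states:
  v0 = c.b.0\{a} | =c=> v1
  v1 = b.0\{a} | =b=> v2
  v2 = 0\{a} | ·
Partition-refinement fixed point:
  B0 = {u0, v0}
  B1 = {u1, v1}
  B2 = {u2, v2}
u0 ∈ B0, v0 ∈ B0 → same block

P ~ Q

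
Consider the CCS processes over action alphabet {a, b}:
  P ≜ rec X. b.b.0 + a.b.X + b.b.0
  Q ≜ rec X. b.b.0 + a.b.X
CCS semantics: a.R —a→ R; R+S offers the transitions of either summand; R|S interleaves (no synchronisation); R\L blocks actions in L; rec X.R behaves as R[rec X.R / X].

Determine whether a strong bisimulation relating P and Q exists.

YES

LTS(P): 4 reachable states
  s0 = rec X. b.b.0 + a.b.X + b.b.0 ⊢ --a--▸ s1, --b--▸ s2
  s1 = b.(rec X. b.b.0 + a.b.X + b.b.0) ⊢ --b--▸ s0
  s2 = b.0 ⊢ --b--▸ s3
  s3 = 0 ⊢ ·
LTS(Q): 4 reachable states
  t0 = rec X. b.b.0 + a.b.X ⊢ --a--▸ t1, --b--▸ t2
  t1 = b.(rec X. b.b.0 + a.b.X) ⊢ --b--▸ t0
  t2 = b.0 ⊢ --b--▸ t3
  t3 = 0 ⊢ ·
Partition-refinement fixed point:
  B0 = {s0, t0}
  B1 = {s2, t2}
  B2 = {s3, t3}
  B3 = {s1, t1}
s0 ∈ B0, t0 ∈ B0 → same block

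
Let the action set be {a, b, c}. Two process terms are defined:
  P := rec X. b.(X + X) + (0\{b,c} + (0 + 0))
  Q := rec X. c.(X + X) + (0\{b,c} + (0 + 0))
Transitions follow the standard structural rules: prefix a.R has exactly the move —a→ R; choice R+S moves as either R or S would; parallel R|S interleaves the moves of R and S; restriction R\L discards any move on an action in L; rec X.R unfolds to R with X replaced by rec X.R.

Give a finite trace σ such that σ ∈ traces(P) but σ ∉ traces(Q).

LTS(P): 2 reachable states
  m0 = rec X. b.(X + X) + (0\{b,c} + (0 + 0)) :: --b--▸ m1
  m1 = (rec X. b.(X + X) + (0\{b,c} + (0 + 0))) + (rec X. b.(X + X) + (0\{b,c} + (0 + 0))) :: --b--▸ m1
LTS(Q): 2 reachable states
  n0 = rec X. c.(X + X) + (0\{b,c} + (0 + 0)) :: --c--▸ n1
  n1 = (rec X. c.(X + X) + (0\{b,c} + (0 + 0))) + (rec X. c.(X + X) + (0\{b,c} + (0 + 0))) :: --c--▸ n1
Trace ⟨b⟩ through P, begin at {m0}:
  [1] b ⇒ {m1}
  P completes σ.
Trace ⟨b⟩ through Q, begin at {n0}:
  [1] b ⇒ no successor for Q

b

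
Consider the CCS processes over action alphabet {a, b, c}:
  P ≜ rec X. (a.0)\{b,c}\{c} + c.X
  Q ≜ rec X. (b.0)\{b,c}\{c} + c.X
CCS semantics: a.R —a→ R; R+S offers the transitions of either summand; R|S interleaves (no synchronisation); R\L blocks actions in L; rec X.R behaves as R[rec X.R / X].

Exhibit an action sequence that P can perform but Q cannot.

LTS(P): 2 reachable states
  s0 = rec X. (a.0)\{b,c}\{c} + c.X | =a=> s1, =c=> s0
  s1 = 0\{b,c}\{c} | stopped
LTS(Q): 1 reachable states
  t0 = rec X. (b.0)\{b,c}\{c} + c.X | =c=> t0
Trace ⟨a⟩ through P, begin at {s0}:
  step 1 (a): {s1}
  P completes σ.
Trace ⟨a⟩ through Q, begin at {t0}:
  step 1 (a): ∅ (Q stuck)

a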